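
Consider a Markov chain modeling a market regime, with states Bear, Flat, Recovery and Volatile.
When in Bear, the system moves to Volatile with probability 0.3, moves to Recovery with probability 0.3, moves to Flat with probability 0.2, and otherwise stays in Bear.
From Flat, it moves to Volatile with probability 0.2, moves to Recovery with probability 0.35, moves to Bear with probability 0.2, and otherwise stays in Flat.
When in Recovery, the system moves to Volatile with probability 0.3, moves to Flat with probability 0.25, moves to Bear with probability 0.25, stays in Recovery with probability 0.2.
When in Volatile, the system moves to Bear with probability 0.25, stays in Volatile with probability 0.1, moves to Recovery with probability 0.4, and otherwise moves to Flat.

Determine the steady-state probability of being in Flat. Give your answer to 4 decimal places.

Let the stationary distribution be π with π = πP and π_1 + π_2 + π_3 + π_4 = 1.
π_1 = 0.2·π_1 + 0.2·π_2 + 0.25·π_3 + 0.25·π_4
π_2 = 0.2·π_1 + 0.25·π_2 + 0.25·π_3 + 0.25·π_4
π_3 = 0.3·π_1 + 0.35·π_2 + 0.2·π_3 + 0.4·π_4
Solving with the normalization constraint gives π = (0.2267, 0.2387, 0.3045, 0.2301).
So the stationary probability of Flat is 0.2387.

0.2387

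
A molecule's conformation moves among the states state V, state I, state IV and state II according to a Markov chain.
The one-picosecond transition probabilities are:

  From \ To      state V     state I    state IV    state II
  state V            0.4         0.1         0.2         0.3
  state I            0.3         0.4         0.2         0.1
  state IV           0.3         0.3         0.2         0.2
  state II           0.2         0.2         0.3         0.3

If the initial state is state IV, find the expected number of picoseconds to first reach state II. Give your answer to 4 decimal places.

4.8214

Let t(s) be the expected number of picoseconds to first reach state II from state s, with t(state II) = 0. Conditioning on the first picosecond:
t(state V) = 1 + 0.4·t(state V) + 0.1·t(state I) + 0.2·t(state IV)
t(state I) = 1 + 0.3·t(state V) + 0.4·t(state I) + 0.2·t(state IV)
t(state IV) = 1 + 0.3·t(state V) + 0.3·t(state I) + 0.2·t(state IV)
Solving: t(state V) = 4.1667, t(state I) = 5.3571, t(state IV) = 4.8214.
Expected picoseconds from state IV to state II: 4.8214.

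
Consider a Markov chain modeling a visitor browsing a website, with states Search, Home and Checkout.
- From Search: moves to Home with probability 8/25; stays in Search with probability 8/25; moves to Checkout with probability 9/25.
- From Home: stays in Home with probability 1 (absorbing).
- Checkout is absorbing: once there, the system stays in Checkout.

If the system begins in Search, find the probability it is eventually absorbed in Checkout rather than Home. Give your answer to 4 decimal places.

Let h(s) be the probability of absorption at Checkout starting from transient state s. Then h(Checkout) = 1 and h(Home) = 0. By first-step analysis:
h(Search) = 0.32·h(Search) + 0.32·0 + 0.36·1
Solving: h(Search) = 0.5294.
Starting from Search, the probability is 0.5294.

0.5294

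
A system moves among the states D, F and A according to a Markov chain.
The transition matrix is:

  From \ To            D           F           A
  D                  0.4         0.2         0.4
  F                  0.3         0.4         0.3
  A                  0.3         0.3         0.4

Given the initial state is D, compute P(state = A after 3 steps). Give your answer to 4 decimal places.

Propagate the distribution vector 3 steps from D.
After 0 steps: (1.0000, 0.0000, 0.0000)
After 1 step: (0.4000, 0.2000, 0.4000)
After 2 steps: (0.3400, 0.2800, 0.3800)
After 3 steps: (0.3340, 0.2940, 0.3720)
P(in A after 3 steps) = 0.3720

0.3720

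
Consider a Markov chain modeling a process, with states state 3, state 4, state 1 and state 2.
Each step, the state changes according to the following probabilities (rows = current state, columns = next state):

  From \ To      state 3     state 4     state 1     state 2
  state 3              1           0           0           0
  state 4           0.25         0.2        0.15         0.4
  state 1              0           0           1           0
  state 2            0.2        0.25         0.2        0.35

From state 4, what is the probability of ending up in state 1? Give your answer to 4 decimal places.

Let h(s) be the probability of absorption at state 1 starting from transient state s. Then h(state 1) = 1 and h(state 3) = 0. By first-step analysis:
h(state 4) = 0.25·0 + 0.2·h(state 4) + 0.15·1 + 0.4·h(state 2)
h(state 2) = 0.2·0 + 0.25·h(state 4) + 0.2·1 + 0.35·h(state 2)
Solving: h(state 4) = 0.4226, h(state 2) = 0.4702.
Starting from state 4, the probability is 0.4226.

0.4226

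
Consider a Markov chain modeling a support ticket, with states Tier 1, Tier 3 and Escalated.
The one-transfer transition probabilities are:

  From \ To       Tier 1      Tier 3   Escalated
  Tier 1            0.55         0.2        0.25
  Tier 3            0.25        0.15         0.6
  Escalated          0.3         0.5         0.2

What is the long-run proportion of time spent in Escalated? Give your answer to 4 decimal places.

0.3333

Let the stationary distribution be π with π = πP and π_1 + π_2 + π_3 = 1.
π_1 = 0.55·π_1 + 0.25·π_2 + 0.3·π_3
π_2 = 0.2·π_1 + 0.15·π_2 + 0.5·π_3
Solving with the normalization constraint gives π = (0.3810, 0.2857, 0.3333).
So the stationary probability of Escalated is 0.3333.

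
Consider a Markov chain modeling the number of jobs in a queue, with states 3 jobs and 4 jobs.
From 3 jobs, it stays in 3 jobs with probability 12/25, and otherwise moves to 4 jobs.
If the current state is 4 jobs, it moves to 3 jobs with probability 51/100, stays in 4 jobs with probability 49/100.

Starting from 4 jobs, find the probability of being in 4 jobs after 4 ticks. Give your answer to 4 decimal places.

0.5049

Propagate the distribution vector 4 ticks from 4 jobs.
After 0 ticks: (0.0000, 1.0000)
After 1 tick: (0.5100, 0.4900)
After 2 ticks: (0.4947, 0.5053)
After 3 ticks: (0.4952, 0.5048)
After 4 ticks: (0.4951, 0.5049)
P(in 4 jobs after 4 ticks) = 0.5049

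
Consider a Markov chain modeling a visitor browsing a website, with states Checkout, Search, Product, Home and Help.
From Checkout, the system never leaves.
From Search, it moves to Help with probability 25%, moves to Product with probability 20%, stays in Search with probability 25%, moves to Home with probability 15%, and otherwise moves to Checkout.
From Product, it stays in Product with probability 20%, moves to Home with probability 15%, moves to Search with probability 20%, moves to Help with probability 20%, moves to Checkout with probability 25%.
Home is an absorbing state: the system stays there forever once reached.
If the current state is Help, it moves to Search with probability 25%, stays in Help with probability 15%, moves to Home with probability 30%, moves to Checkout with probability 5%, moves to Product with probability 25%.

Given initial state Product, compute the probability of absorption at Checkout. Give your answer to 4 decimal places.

Let h(s) be the probability of absorption at Checkout starting from transient state s. Then h(Checkout) = 1 and h(Home) = 0. By first-step analysis:
h(Search) = 0.15·1 + 0.25·h(Search) + 0.2·h(Product) + 0.15·0 + 0.25·h(Help)
h(Product) = 0.25·1 + 0.2·h(Search) + 0.2·h(Product) + 0.15·0 + 0.2·h(Help)
h(Help) = 0.05·1 + 0.25·h(Search) + 0.25·h(Product) + 0.3·0 + 0.15·h(Help)
Solving: h(Search) = 0.4498, h(Product) = 0.5102, h(Help) = 0.3412.
Starting from Product, the probability is 0.5102.

0.5102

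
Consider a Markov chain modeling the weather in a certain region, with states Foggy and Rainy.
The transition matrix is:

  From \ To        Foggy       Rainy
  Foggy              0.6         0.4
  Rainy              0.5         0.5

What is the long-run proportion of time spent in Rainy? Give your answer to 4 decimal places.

0.4444

Let the stationary distribution be π with π = πP and π_1 + π_2 = 1.
π_1 = 0.6·π_1 + 0.5·π_2
Solving with the normalization constraint gives π = (0.5556, 0.4444).
So the stationary probability of Rainy is 0.4444.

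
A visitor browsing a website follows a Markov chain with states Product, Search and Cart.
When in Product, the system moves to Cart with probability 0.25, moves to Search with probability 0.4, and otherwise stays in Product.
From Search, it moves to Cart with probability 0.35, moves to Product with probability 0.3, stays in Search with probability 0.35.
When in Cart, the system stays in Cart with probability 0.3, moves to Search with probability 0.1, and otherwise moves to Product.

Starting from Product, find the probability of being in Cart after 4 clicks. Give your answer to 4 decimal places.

Propagate the distribution vector 4 clicks from Product.
After 0 clicks: (1.0000, 0.0000, 0.0000)
After 1 click: (0.3500, 0.4000, 0.2500)
After 2 clicks: (0.3925, 0.3050, 0.3025)
After 3 clicks: (0.4104, 0.2940, 0.2956)
After 4 clicks: (0.4092, 0.2966, 0.2942)
P(in Cart after 4 clicks) = 0.2942

0.2942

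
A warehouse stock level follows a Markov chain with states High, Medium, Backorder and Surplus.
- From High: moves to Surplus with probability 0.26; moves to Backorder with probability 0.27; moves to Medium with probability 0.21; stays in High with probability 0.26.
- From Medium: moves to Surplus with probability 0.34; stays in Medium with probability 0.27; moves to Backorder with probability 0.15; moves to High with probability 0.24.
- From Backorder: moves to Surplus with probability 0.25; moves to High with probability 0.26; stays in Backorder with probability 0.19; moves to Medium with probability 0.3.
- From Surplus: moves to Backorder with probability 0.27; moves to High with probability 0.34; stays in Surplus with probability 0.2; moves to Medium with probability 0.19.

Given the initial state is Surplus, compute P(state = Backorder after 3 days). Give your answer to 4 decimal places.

0.2229

Propagate the distribution vector 3 days from Surplus.
After 0 days: (0.0000, 0.0000, 0.0000, 1.0000)
After 1 day: (0.3400, 0.1900, 0.2700, 0.2000)
After 2 days: (0.2722, 0.2417, 0.2256, 0.2605)
After 3 days: (0.2760, 0.2396, 0.2229, 0.2615)
P(in Backorder after 3 days) = 0.2229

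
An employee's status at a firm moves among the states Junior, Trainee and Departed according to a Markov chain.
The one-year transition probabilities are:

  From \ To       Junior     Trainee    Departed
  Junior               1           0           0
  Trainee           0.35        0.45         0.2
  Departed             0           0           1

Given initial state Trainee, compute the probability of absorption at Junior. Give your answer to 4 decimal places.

0.6364

Let h(s) be the probability of absorption at Junior starting from transient state s. Then h(Junior) = 1 and h(Departed) = 0. By first-step analysis:
h(Trainee) = 0.35·1 + 0.45·h(Trainee) + 0.2·0
Solving: h(Trainee) = 0.6364.
Starting from Trainee, the probability is 0.6364.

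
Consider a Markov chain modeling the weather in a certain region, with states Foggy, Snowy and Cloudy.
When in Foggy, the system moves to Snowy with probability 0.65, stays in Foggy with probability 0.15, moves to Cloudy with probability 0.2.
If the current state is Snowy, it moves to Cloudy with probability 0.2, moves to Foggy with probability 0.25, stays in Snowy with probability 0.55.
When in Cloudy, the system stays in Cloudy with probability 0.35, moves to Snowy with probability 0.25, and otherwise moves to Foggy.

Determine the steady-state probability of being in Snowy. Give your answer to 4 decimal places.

Let the stationary distribution be π with π = πP and π_1 + π_2 + π_3 = 1.
π_1 = 0.15·π_1 + 0.25·π_2 + 0.4·π_3
π_2 = 0.65·π_1 + 0.55·π_2 + 0.25·π_3
Solving with the normalization constraint gives π = (0.2594, 0.5053, 0.2353).
So the stationary probability of Snowy is 0.5053.

0.5053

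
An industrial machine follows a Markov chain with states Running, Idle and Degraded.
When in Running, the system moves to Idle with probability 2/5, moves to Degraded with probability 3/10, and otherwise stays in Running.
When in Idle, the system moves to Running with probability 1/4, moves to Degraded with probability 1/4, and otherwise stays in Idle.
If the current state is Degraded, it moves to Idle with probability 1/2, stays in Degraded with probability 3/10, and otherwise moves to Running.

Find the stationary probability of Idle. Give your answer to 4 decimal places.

0.4751

Let the stationary distribution be π with π = πP and π_1 + π_2 + π_3 = 1.
π_1 = 0.3·π_1 + 0.25·π_2 + 0.2·π_3
π_2 = 0.4·π_1 + 0.5·π_2 + 0.5·π_3
Solving with the normalization constraint gives π = (0.2486, 0.4751, 0.2762).
So the stationary probability of Idle is 0.4751.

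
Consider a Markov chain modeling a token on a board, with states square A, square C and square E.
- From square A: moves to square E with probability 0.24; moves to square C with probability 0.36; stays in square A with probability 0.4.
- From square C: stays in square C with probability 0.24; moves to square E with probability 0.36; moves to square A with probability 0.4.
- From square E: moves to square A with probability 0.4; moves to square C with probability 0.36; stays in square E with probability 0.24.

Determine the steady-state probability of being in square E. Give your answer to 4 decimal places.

0.2786

Let the stationary distribution be π with π = πP and π_1 + π_2 + π_3 = 1.
π_1 = 0.4·π_1 + 0.4·π_2 + 0.4·π_3
π_2 = 0.36·π_1 + 0.24·π_2 + 0.36·π_3
Solving with the normalization constraint gives π = (0.4000, 0.3214, 0.2786).
So the stationary probability of square E is 0.2786.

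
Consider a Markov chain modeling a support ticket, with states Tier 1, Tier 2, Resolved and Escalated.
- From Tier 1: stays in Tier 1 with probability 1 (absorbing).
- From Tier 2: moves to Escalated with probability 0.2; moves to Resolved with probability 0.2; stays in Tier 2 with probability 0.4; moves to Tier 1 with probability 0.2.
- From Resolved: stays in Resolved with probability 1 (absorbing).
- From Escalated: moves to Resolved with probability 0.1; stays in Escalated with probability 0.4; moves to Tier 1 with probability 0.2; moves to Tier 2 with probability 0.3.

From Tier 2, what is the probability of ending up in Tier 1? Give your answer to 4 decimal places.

Let h(s) be the probability of absorption at Tier 1 starting from transient state s. Then h(Tier 1) = 1 and h(Resolved) = 0. By first-step analysis:
h(Tier 2) = 0.2·1 + 0.4·h(Tier 2) + 0.2·0 + 0.2·h(Escalated)
h(Escalated) = 0.2·1 + 0.3·h(Tier 2) + 0.1·0 + 0.4·h(Escalated)
Solving: h(Tier 2) = 0.5333, h(Escalated) = 0.6000.
Starting from Tier 2, the probability is 0.5333.

0.5333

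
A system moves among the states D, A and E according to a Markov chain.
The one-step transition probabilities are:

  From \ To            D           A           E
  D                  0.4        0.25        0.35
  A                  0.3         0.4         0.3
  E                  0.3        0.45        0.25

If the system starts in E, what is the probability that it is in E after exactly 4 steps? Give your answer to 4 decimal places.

Propagate the distribution vector 4 steps from E.
After 0 steps: (0.0000, 0.0000, 1.0000)
After 1 step: (0.3000, 0.4500, 0.2500)
After 2 steps: (0.3300, 0.3675, 0.3025)
After 3 steps: (0.3330, 0.3656, 0.3014)
After 4 steps: (0.3333, 0.3651, 0.3016)
P(in E after 4 steps) = 0.3016

0.3016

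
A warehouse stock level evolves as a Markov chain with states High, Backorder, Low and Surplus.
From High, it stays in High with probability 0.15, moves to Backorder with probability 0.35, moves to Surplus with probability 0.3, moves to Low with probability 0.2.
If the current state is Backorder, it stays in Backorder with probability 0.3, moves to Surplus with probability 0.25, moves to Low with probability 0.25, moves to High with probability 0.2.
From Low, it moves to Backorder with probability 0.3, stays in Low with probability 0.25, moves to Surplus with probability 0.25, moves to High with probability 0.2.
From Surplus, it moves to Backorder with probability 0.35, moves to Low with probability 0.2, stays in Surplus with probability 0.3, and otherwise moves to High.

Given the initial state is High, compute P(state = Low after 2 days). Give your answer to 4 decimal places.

0.2275

Propagate the distribution vector 2 days from High.
After 0 days: (1.0000, 0.0000, 0.0000, 0.0000)
After 1 day: (0.1500, 0.3500, 0.2000, 0.3000)
After 2 days: (0.1775, 0.3225, 0.2275, 0.2725)
P(in Low after 2 days) = 0.2275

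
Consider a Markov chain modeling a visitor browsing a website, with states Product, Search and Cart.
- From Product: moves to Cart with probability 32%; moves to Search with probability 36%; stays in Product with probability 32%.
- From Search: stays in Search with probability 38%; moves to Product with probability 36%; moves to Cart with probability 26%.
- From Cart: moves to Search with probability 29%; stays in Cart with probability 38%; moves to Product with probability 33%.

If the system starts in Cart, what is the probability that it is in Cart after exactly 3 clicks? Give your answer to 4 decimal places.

0.3192

Propagate the distribution vector 3 clicks from Cart.
After 0 clicks: (0.0000, 0.0000, 1.0000)
After 1 click: (0.3300, 0.2900, 0.3800)
After 2 clicks: (0.3354, 0.3392, 0.3254)
After 3 clicks: (0.3368, 0.3440, 0.3192)
P(in Cart after 3 clicks) = 0.3192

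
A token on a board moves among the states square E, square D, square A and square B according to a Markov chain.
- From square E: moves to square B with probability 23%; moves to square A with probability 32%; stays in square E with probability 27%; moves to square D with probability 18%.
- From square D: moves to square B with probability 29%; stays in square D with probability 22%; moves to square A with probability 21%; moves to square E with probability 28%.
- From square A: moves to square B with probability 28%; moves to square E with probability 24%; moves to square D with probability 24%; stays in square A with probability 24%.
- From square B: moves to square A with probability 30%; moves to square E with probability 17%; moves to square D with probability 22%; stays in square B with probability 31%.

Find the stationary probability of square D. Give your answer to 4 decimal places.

0.2159

Let the stationary distribution be π with π = πP and π_1 + π_2 + π_3 + π_4 = 1.
π_1 = 0.27·π_1 + 0.28·π_2 + 0.24·π_3 + 0.17·π_4
π_2 = 0.18·π_1 + 0.22·π_2 + 0.24·π_3 + 0.22·π_4
π_3 = 0.32·π_1 + 0.21·π_2 + 0.24·π_3 + 0.3·π_4
Solving with the normalization constraint gives π = (0.2362, 0.2159, 0.2691, 0.2787).
So the stationary probability of square D is 0.2159.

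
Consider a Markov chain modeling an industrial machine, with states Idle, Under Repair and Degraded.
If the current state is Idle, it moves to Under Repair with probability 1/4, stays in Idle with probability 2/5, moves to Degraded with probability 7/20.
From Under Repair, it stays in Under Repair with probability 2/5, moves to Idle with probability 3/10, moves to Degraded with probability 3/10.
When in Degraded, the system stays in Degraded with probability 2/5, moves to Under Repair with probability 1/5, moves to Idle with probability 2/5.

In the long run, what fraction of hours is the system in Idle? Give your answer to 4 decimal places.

Let the stationary distribution be π with π = πP and π_1 + π_2 + π_3 = 1.
π_1 = 0.4·π_1 + 0.3·π_2 + 0.4·π_3
π_2 = 0.25·π_1 + 0.4·π_2 + 0.2·π_3
Solving with the normalization constraint gives π = (0.3727, 0.2733, 0.3540).
So the stationary probability of Idle is 0.3727.

0.3727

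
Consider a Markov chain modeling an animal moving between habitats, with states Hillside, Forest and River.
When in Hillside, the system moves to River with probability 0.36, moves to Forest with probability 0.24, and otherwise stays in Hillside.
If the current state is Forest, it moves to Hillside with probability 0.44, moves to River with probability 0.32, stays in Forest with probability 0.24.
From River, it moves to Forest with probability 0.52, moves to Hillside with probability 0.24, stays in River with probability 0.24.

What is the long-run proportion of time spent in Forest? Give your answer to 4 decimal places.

0.3267

Let the stationary distribution be π with π = πP and π_1 + π_2 + π_3 = 1.
π_1 = 0.4·π_1 + 0.44·π_2 + 0.24·π_3
π_2 = 0.24·π_1 + 0.24·π_2 + 0.52·π_3
Solving with the normalization constraint gives π = (0.3635, 0.3267, 0.3098).
So the stationary probability of Forest is 0.3267.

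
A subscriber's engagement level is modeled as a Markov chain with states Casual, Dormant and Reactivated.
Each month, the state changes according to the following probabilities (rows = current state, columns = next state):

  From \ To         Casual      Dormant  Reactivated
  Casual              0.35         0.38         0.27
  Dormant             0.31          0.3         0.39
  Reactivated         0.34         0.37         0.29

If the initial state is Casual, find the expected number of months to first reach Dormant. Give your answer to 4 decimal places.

2.6508

Let t(s) be the expected number of months to first reach Dormant from state s, with t(Dormant) = 0. Conditioning on the first month:
t(Casual) = 1 + 0.35·t(Casual) + 0.27·t(Reactivated)
t(Reactivated) = 1 + 0.34·t(Casual) + 0.29·t(Reactivated)
Solving: t(Casual) = 2.6508, t(Reactivated) = 2.6778.
Expected months from Casual to Dormant: 2.6508.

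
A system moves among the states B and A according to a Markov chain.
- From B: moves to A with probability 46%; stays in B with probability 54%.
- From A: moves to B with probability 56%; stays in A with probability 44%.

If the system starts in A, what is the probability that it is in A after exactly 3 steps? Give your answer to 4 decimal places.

Propagate the distribution vector 3 steps from A.
After 0 steps: (0.0000, 1.0000)
After 1 step: (0.5600, 0.4400)
After 2 steps: (0.5488, 0.4512)
After 3 steps: (0.5490, 0.4510)
P(in A after 3 steps) = 0.4510

0.4510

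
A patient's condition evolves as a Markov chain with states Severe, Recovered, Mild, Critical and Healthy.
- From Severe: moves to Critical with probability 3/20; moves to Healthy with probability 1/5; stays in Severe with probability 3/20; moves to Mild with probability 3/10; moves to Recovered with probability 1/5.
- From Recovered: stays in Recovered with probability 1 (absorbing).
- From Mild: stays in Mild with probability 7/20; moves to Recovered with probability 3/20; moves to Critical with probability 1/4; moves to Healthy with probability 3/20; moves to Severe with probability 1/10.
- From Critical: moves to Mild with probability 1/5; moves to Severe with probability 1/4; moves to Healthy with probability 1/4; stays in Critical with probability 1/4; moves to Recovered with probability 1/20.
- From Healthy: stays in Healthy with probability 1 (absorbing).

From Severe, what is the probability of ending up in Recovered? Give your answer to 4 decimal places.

Let h(s) be the probability of absorption at Recovered starting from transient state s. Then h(Recovered) = 1 and h(Healthy) = 0. By first-step analysis:
h(Severe) = 0.15·h(Severe) + 0.2·1 + 0.3·h(Mild) + 0.15·h(Critical) + 0.2·0
h(Mild) = 0.1·h(Severe) + 0.15·1 + 0.35·h(Mild) + 0.25·h(Critical) + 0.15·0
h(Critical) = 0.25·h(Severe) + 0.05·1 + 0.2·h(Mild) + 0.25·h(Critical) + 0.25·0
Solving: h(Severe) = 0.4431, h(Mild) = 0.4250, h(Critical) = 0.3277.
Starting from Severe, the probability is 0.4431.

0.4431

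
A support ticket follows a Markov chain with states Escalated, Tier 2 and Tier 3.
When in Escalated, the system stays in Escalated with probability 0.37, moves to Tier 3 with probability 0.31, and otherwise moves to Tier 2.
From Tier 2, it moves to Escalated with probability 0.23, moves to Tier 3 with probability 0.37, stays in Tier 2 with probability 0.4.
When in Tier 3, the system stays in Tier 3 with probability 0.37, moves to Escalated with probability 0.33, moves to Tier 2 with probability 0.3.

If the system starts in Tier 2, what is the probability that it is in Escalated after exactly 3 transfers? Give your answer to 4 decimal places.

0.3075

Propagate the distribution vector 3 transfers from Tier 2.
After 0 transfers: (0.0000, 1.0000, 0.0000)
After 1 transfer: (0.2300, 0.4000, 0.3700)
After 2 transfers: (0.2992, 0.3446, 0.3562)
After 3 transfers: (0.3075, 0.3404, 0.3520)
P(in Escalated after 3 transfers) = 0.3075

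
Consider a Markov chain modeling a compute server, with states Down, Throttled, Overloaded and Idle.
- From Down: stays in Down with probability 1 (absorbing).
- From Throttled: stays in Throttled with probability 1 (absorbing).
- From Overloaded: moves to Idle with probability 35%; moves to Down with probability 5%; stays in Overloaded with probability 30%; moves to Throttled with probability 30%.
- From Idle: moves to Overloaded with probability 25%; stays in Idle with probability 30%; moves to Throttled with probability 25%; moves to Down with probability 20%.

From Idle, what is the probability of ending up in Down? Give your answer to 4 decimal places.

0.3789

Let h(s) be the probability of absorption at Down starting from transient state s. Then h(Down) = 1 and h(Throttled) = 0. By first-step analysis:
h(Overloaded) = 0.05·1 + 0.3·0 + 0.3·h(Overloaded) + 0.35·h(Idle)
h(Idle) = 0.2·1 + 0.25·0 + 0.25·h(Overloaded) + 0.3·h(Idle)
Solving: h(Overloaded) = 0.2609, h(Idle) = 0.3789.
Starting from Idle, the probability is 0.3789.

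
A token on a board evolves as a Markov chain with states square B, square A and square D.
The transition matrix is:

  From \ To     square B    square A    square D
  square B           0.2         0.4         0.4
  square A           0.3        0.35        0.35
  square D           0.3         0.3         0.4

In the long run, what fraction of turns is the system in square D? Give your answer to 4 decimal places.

Let the stationary distribution be π with π = πP and π_1 + π_2 + π_3 = 1.
π_1 = 0.2·π_1 + 0.3·π_2 + 0.3·π_3
π_2 = 0.4·π_1 + 0.35·π_2 + 0.3·π_3
Solving with the normalization constraint gives π = (0.2727, 0.3445, 0.3828).
So the stationary probability of square D is 0.3828.

0.3828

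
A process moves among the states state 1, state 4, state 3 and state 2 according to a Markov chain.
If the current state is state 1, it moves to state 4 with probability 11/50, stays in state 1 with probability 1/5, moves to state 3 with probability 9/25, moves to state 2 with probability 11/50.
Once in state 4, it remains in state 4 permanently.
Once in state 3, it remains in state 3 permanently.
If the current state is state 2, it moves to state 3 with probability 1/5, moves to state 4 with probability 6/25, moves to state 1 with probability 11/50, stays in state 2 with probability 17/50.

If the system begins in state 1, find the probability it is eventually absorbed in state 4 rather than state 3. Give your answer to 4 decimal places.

0.4128

Let h(s) be the probability of absorption at state 4 starting from transient state s. Then h(state 4) = 1 and h(state 3) = 0. By first-step analysis:
h(state 1) = 0.2·h(state 1) + 0.22·1 + 0.36·0 + 0.22·h(state 2)
h(state 2) = 0.22·h(state 1) + 0.24·1 + 0.2·0 + 0.34·h(state 2)
Solving: h(state 1) = 0.4128, h(state 2) = 0.5013.
Starting from state 1, the probability is 0.4128.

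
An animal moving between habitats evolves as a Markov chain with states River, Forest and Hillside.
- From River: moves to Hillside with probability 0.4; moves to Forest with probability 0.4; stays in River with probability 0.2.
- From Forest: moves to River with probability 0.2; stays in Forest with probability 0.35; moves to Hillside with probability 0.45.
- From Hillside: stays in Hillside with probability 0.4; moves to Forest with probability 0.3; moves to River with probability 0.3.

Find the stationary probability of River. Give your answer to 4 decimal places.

0.2417

Let the stationary distribution be π with π = πP and π_1 + π_2 + π_3 = 1.
π_1 = 0.2·π_1 + 0.2·π_2 + 0.3·π_3
π_2 = 0.4·π_1 + 0.35·π_2 + 0.3·π_3
Solving with the normalization constraint gives π = (0.2417, 0.3412, 0.4171).
So the stationary probability of River is 0.2417.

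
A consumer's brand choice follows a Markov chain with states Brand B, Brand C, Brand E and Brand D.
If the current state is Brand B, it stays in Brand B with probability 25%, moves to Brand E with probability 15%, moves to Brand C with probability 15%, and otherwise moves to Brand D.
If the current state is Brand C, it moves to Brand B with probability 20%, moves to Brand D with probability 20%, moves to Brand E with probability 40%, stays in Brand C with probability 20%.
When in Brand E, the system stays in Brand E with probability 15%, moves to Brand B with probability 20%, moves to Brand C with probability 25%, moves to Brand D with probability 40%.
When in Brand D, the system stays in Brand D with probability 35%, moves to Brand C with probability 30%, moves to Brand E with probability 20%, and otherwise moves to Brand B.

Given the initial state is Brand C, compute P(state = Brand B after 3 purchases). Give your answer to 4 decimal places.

0.1920

Propagate the distribution vector 3 purchases from Brand C.
After 0 purchases: (0.0000, 1.0000, 0.0000, 0.0000)
After 1 purchase: (0.2000, 0.2000, 0.4000, 0.2000)
After 2 purchases: (0.2000, 0.2300, 0.2100, 0.3600)
After 3 purchases: (0.1920, 0.2365, 0.2255, 0.3460)
P(in Brand B after 3 purchases) = 0.1920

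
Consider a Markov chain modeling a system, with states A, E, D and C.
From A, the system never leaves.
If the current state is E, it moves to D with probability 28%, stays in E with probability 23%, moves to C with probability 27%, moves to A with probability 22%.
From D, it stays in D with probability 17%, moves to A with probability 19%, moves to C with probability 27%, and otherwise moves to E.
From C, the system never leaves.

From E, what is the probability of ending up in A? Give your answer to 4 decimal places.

0.4403

Let h(s) be the probability of absorption at A starting from transient state s. Then h(A) = 1 and h(C) = 0. By first-step analysis:
h(E) = 0.22·1 + 0.23·h(E) + 0.28·h(D) + 0.27·0
h(D) = 0.19·1 + 0.37·h(E) + 0.17·h(D) + 0.27·0
Solving: h(E) = 0.4403, h(D) = 0.4252.
Starting from E, the probability is 0.4403.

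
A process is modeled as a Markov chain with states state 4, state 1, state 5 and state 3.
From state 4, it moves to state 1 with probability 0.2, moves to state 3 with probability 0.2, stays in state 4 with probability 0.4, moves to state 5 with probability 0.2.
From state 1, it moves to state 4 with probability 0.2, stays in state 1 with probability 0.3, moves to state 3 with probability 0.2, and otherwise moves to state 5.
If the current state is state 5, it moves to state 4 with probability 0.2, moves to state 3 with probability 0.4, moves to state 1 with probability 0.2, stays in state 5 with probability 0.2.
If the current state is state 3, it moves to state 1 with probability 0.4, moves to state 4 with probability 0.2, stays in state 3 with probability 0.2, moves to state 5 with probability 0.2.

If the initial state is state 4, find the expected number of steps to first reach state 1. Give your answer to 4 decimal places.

Let t(s) be the expected number of steps to first reach state 1 from state s, with t(state 1) = 0. Conditioning on the first step:
t(state 4) = 1 + 0.4·t(state 4) + 0.2·t(state 5) + 0.2·t(state 3)
t(state 5) = 1 + 0.2·t(state 4) + 0.2·t(state 5) + 0.4·t(state 3)
t(state 3) = 1 + 0.2·t(state 4) + 0.2·t(state 5) + 0.2·t(state 3)
Solving: t(state 4) = 4.0323, t(state 5) = 3.8710, t(state 3) = 3.2258.
Expected steps from state 4 to state 1: 4.0323.

4.0323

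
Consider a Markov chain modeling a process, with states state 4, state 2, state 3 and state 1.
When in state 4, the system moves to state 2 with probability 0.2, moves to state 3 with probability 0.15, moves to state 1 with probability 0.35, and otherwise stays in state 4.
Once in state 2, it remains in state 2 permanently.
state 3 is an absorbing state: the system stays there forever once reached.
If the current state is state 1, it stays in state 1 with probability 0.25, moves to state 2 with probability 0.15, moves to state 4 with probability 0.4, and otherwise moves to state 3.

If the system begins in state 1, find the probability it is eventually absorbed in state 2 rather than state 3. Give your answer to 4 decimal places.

0.4805

Let h(s) be the probability of absorption at state 2 starting from transient state s. Then h(state 2) = 1 and h(state 3) = 0. By first-step analysis:
h(state 4) = 0.3·h(state 4) + 0.2·1 + 0.15·0 + 0.35·h(state 1)
h(state 1) = 0.4·h(state 4) + 0.15·1 + 0.2·0 + 0.25·h(state 1)
Solving: h(state 4) = 0.5260, h(state 1) = 0.4805.
Starting from state 1, the probability is 0.4805.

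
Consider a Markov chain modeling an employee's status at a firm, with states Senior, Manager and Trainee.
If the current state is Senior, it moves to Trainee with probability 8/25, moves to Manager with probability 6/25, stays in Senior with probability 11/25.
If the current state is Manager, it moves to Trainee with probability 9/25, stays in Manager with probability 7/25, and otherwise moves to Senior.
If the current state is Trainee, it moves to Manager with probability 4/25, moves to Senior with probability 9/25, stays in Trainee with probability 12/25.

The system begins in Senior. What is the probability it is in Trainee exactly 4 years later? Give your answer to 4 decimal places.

Propagate the distribution vector 4 years from Senior.
After 0 years: (1.0000, 0.0000, 0.0000)
After 1 year: (0.4400, 0.2400, 0.3200)
After 2 years: (0.3952, 0.2240, 0.3808)
After 3 years: (0.3916, 0.2185, 0.3899)
After 4 years: (0.3913, 0.2175, 0.3911)
P(in Trainee after 4 years) = 0.3911

0.3911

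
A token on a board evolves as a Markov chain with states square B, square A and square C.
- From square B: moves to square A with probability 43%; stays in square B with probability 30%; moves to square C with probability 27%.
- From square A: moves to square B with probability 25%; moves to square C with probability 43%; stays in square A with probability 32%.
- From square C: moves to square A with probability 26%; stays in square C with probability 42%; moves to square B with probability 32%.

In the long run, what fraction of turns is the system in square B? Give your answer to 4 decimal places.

Let the stationary distribution be π with π = πP and π_1 + π_2 + π_3 = 1.
π_1 = 0.3·π_1 + 0.25·π_2 + 0.32·π_3
π_2 = 0.43·π_1 + 0.32·π_2 + 0.26·π_3
Solving with the normalization constraint gives π = (0.2911, 0.3292, 0.3796).
So the stationary probability of square B is 0.2911.

0.2911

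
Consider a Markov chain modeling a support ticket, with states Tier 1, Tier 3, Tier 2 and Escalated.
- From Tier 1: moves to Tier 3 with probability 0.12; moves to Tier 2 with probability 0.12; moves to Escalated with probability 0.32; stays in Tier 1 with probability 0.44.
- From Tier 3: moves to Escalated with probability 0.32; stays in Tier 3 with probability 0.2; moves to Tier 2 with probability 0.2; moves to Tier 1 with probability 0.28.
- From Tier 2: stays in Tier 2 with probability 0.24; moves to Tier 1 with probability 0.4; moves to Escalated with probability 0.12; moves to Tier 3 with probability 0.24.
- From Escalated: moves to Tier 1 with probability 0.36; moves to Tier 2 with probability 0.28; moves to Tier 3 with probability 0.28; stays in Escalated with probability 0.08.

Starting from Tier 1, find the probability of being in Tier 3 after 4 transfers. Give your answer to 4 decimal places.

0.1954

Propagate the distribution vector 4 transfers from Tier 1.
After 0 transfers: (1.0000, 0.0000, 0.0000, 0.0000)
After 1 transfer: (0.4400, 0.1200, 0.1200, 0.3200)
After 2 transfers: (0.3904, 0.1952, 0.1952, 0.2192)
After 3 transfers: (0.3834, 0.1941, 0.1941, 0.2284)
After 4 transfers: (0.3829, 0.1954, 0.1954, 0.2264)
P(in Tier 3 after 4 transfers) = 0.1954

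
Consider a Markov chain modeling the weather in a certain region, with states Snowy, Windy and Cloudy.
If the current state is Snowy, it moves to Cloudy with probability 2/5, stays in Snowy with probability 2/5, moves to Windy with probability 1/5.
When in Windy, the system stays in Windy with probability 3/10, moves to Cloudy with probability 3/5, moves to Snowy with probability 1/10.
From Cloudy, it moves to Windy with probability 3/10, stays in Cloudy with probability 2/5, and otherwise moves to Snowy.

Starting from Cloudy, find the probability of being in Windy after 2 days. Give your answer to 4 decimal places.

Sum over the intermediate state after 1 day:
P = P(Cloudy→Snowy)·P(Snowy→Windy) + P(Cloudy→Windy)·P(Windy→Windy) + P(Cloudy→Cloudy)·P(Cloudy→Windy)
  = 0.3×0.2 + 0.3×0.3 + 0.4×0.3
  = 0.0600 + 0.0900 + 0.1200 = 0.2700

0.2700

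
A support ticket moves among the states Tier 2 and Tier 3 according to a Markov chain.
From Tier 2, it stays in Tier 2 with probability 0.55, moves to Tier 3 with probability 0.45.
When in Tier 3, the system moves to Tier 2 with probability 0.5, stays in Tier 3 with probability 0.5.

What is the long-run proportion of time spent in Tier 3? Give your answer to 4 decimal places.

0.4737

Let the stationary distribution be π with π = πP and π_1 + π_2 = 1.
π_1 = 0.55·π_1 + 0.5·π_2
Solving with the normalization constraint gives π = (0.5263, 0.4737).
So the stationary probability of Tier 3 is 0.4737.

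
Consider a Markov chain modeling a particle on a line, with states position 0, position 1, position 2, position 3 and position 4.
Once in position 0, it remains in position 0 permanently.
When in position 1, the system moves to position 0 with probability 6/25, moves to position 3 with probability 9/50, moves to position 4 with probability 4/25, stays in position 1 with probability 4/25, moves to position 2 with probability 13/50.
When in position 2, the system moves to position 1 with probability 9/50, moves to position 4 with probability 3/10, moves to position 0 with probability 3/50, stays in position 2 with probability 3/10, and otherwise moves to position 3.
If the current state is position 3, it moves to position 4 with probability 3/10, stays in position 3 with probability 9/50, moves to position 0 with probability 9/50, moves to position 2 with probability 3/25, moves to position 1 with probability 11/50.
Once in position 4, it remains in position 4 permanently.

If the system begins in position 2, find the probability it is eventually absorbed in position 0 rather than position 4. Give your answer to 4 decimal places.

Let h(s) be the probability of absorption at position 0 starting from transient state s. Then h(position 0) = 1 and h(position 4) = 0. By first-step analysis:
h(position 1) = 0.24·1 + 0.16·h(position 1) + 0.26·h(position 2) + 0.18·h(position 3) + 0.16·0
h(position 2) = 0.06·1 + 0.18·h(position 1) + 0.3·h(position 2) + 0.16·h(position 3) + 0.3·0
h(position 3) = 0.18·1 + 0.22·h(position 1) + 0.12·h(position 2) + 0.18·h(position 3) + 0.3·0
Solving: h(position 1) = 0.4585, h(position 2) = 0.2917, h(position 3) = 0.3852.
Starting from position 2, the probability is 0.2917.

0.2917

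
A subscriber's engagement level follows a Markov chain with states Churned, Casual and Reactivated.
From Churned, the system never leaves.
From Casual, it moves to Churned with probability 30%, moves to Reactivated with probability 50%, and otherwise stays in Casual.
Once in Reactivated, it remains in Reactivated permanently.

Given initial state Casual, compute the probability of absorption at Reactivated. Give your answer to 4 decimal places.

0.6250

Let h(s) be the probability of absorption at Reactivated starting from transient state s. Then h(Reactivated) = 1 and h(Churned) = 0. By first-step analysis:
h(Casual) = 0.3·0 + 0.2·h(Casual) + 0.5·1
Solving: h(Casual) = 0.6250.
Starting from Casual, the probability is 0.6250.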